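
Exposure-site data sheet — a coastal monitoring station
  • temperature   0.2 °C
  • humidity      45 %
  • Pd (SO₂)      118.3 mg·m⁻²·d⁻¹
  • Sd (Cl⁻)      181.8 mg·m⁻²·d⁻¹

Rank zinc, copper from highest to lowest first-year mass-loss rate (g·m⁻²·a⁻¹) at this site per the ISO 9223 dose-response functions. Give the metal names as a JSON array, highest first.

zinc: temperature factor f = +0.038·(-9.8) = -0.3724
  sulphur-dioxide contribution → 0.5754 μm/a
  chloride contribution → 0.4951 μm/a
  ⇒ r_corr(zinc) = 1.071 μm/a
  mass loss = 1.071 μm/a × 7.14 g/cm³ = 7.644 g·m⁻²·a⁻¹
copper: temperature factor f = +0.126·(-9.8) = -1.2348
  sulphur-dioxide contribution → 0.07586 μm/a
  chloride contribution → 0.2131 μm/a
  ⇒ r_corr(copper) = 0.289 μm/a
  mass loss = 0.289 μm/a × 8.96 g/cm³ = 2.589 g·m⁻²·a⁻¹
Ordering by g·m⁻²·a⁻¹: zinc (7.64) > copper (2.59)

["zinc", "copper"]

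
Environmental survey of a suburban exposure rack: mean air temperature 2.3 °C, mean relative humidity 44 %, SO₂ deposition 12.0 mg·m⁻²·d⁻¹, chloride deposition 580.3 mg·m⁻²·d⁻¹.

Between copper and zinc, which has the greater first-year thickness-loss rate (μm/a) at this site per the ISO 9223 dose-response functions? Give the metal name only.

copper: T≤10 °C ⇒ hinge +0.126·(2.3−10) = -0.9702
  SO₂ term: 0.0053·12.0^0.26·exp(0.059·44-0.9702) = 0.0514
  Cl⁻ term: 0.01025·580.3^0.27·exp(0.036·44+0.049·2.3) = 0.3117
  r_corr = 0.0514 + 0.3117 = 0.3631 μm/a
zinc: T≤10 °C ⇒ hinge +0.038·(2.3−10) = -0.2926
  Pd branch = 0.0129·Pd^0.44·e^(0.046·RH+f) = 0.2175 μm/a
  Sd branch = 0.0175·Sd^0.57·e^(0.008·RH+0.085·T) = 1.138 μm/a
  sum: 0.2175 + 1.138 → r_corr = 1.355 μm/a
Ordering by μm/a: zinc (1.36) > copper (0.363)

zinc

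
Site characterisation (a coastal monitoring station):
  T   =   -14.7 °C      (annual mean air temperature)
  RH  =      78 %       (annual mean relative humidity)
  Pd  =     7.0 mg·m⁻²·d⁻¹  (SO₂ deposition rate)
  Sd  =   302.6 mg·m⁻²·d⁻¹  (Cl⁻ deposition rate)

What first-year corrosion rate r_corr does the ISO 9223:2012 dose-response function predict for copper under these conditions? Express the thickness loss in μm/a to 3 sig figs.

copper: T≤10 °C ⇒ hinge +0.126·(-14.7−10) = -3.1122
  sulphur-dioxide contribution → 0.039 μm/a
  chloride contribution → 0.3866 μm/a
  total first-year rate 0.4256 μm/a

r_corr = 0.426 μm/a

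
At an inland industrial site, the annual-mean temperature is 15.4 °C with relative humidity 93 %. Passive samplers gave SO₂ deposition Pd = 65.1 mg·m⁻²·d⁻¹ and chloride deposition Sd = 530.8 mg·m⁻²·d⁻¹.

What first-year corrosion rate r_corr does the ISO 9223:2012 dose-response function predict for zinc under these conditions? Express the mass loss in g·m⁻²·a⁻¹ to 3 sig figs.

r_corr = 63.2 g·m⁻²·a⁻¹

zinc: T>10 °C ⇒ hinge -0.071·(15.4−10) = -0.3834
  SO₂ term: 0.0129·65.1^0.44·exp(0.046·93-0.3834) = 3.981
  Sd branch = 0.0175·Sd^0.57·e^(0.008·RH+0.085·T) = 4.874 μm/a
  sum: 3.981 + 4.874 → r_corr = 8.854 μm/a
Convert to mass loss: 8.854 μm/a × 7.14 g/cm³ = 63.22 g·m⁻²·a⁻¹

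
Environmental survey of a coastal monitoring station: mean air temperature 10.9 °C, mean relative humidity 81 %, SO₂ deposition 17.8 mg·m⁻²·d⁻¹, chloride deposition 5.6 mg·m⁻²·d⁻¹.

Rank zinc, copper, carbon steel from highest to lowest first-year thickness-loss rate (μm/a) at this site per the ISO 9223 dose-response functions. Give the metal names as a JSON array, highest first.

zinc: f(T) = -0.071·(T−10) [T>10 °C] = -0.0639
  Pd branch = 0.0129·Pd^0.44·e^(0.046·RH+f) = 1.783 μm/a
  Sd branch = 0.0175·Sd^0.57·e^(0.008·RH+0.085·T) = 0.2256 μm/a
  sum: 1.783 + 0.2256 → r_corr = 2.009 μm/a
copper: T>10 °C ⇒ hinge -0.080·(10.9−10) = -0.0720
  Pd branch = 0.0053·Pd^0.26·e^(0.059·RH+f) = 1.241 μm/a
  Cl⁻ term: 0.01025·5.6^0.27·exp(0.036·81+0.049·10.9) = 0.5142
  sum: 1.241 + 0.5142 → r_corr = 1.755 μm/a
carbon steel: T>10 °C ⇒ hinge -0.054·(10.9−10) = -0.0486
  SO₂ term: 1.77·17.8^0.52·exp(0.02·81-0.0486) = 38.08
  Cl⁻ term: 0.102·5.6^0.62·exp(0.033·81+0.04·10.9) = 6.648
  r_corr = 38.08 + 6.648 = 44.72 μm/a
Ordering by μm/a: carbon steel (44.7) > zinc (2.01) > copper (1.75)

["carbon steel", "zinc", "copper"]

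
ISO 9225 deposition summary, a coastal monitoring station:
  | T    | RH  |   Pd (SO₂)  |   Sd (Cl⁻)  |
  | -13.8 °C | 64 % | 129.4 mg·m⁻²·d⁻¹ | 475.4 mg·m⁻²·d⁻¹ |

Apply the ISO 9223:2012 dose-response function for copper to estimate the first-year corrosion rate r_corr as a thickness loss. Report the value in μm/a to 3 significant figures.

r_corr = 0.317 μm/a

copper: temperature factor f = +0.126·(-23.8) = -2.9988
  sulphur-dioxide contribution → 0.04082 μm/a
  chloride contribution → 0.2757 μm/a
  total first-year rate 0.3165 μm/a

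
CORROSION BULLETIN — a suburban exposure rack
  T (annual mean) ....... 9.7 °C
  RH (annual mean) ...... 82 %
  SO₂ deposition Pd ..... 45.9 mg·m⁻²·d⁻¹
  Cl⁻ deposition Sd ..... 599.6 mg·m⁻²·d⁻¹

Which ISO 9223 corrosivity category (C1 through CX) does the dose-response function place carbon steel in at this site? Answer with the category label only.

C5

carbon steel: T≤10 °C ⇒ hinge +0.150·(9.7−10) = -0.0450
  sulphur-dioxide contribution → 63.8 μm/a
  chloride contribution → 118.7 μm/a
  total first-year rate 182.5 μm/a
ISO 9223 Table 2 (carbon steel): 80 < 183 ≤ 200 μm/a ⇒ C5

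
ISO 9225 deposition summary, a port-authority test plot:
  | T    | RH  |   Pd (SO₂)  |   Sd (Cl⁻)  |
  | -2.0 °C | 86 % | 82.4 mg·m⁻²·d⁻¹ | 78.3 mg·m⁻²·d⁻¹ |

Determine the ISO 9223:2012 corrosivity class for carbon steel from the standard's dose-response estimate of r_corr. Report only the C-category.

carbon steel: T≤10 °C ⇒ hinge +0.150·(-2.0−10) = -1.8000
  sulphur-dioxide contribution → 16.2 μm/a
  chloride contribution → 24.02 μm/a
  total first-year rate 40.22 μm/a
Category bounds: 25…50 μm/a bracket r_corr ⇒ C3

C3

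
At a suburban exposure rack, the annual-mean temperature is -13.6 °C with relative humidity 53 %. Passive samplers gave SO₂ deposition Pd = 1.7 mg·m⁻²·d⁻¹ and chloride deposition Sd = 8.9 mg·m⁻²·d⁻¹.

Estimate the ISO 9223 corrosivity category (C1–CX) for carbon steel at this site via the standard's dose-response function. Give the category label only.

carbon steel: f(T) = +0.150·(T−10) [T≤10 °C] = -3.5400
  Pd branch = 1.77·Pd^0.52·e^(0.02·RH+f) = 0.1953 μm/a
  Cl⁻ term: 0.102·8.9^0.62·exp(0.033·53+0.04·-13.6) = 1.32
  sum: 0.1953 + 1.32 → r_corr = 1.515 μm/a
ISO 9223 Table 2 (carbon steel): 1.3 < 1.52 ≤ 25 μm/a ⇒ C2

C2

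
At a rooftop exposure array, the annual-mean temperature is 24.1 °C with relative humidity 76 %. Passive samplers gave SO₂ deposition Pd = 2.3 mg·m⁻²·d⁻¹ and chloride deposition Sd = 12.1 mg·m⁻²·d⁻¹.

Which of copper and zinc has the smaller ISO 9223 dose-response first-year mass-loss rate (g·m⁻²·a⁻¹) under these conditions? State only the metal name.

zinc

copper: T>10 °C ⇒ hinge -0.080·(24.1−10) = -1.1280
  SO₂ term: 0.0053·2.3^0.26·exp(0.059·76-1.1280) = 0.1887
  Sd branch = 0.01025·Sd^0.27·e^(0.036·RH+0.049·T) = 1.01 μm/a
  r_corr = 0.1887 + 1.01 = 1.198 μm/a
  mass loss = 1.198 μm/a × 8.96 g/cm³ = 10.74 g·m⁻²·a⁻¹
zinc: T>10 °C ⇒ hinge -0.071·(24.1−10) = -1.0011
  SO₂ term: 0.0129·2.3^0.44·exp(0.046·76-1.0011) = 0.2256
  Sd branch = 0.0175·Sd^0.57·e^(0.008·RH+0.085·T) = 1.033 μm/a
  r_corr = 0.2256 + 1.033 = 1.258 μm/a
  mass loss = 1.258 μm/a × 7.14 g/cm³ = 8.983 g·m⁻²·a⁻¹
Ordering by g·m⁻²·a⁻¹: copper (10.7) > zinc (8.98)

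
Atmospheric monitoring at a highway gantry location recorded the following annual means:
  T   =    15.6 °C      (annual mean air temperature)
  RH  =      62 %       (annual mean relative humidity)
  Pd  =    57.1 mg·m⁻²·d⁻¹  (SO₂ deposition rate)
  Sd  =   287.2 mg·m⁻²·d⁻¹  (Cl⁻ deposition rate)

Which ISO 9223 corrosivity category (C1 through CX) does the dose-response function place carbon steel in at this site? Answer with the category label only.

C5

carbon steel: f(T) = -0.054·(T−10) [T>10 °C] = -0.3024
  sulphur-dioxide contribution → 37.04 μm/a
  chloride contribution → 49.23 μm/a
  total first-year rate 86.27 μm/a
Category bounds: 80…200 μm/a bracket r_corr ⇒ C5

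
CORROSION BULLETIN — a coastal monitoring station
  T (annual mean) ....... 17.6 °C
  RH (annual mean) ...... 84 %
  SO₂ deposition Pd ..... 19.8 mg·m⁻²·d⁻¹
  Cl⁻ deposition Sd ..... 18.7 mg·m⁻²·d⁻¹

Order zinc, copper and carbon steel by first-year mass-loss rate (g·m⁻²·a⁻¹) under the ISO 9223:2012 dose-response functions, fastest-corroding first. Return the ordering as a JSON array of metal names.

zinc: temperature factor f = -0.071·(7.6) = -0.5396
  Pd branch = 0.0129·Pd^0.44·e^(0.046·RH+f) = 1.333 μm/a
  Cl⁻ term: 0.0175·18.7^0.57·exp(0.008·84+0.085·17.6) = 0.812
  r_corr = 1.333 + 0.812 = 2.145 μm/a
  mass loss = 2.145 μm/a × 7.14 g/cm³ = 15.32 g·m⁻²·a⁻¹
copper: T>10 °C ⇒ hinge -0.080·(17.6−10) = -0.6080
  Pd branch = 0.0053·Pd^0.26·e^(0.059·RH+f) = 0.8907 μm/a
  Sd branch = 0.01025·Sd^0.27·e^(0.036·RH+0.049·T) = 1.101 μm/a
  sum: 0.8907 + 1.101 → r_corr = 1.992 μm/a
  mass loss = 1.992 μm/a × 8.96 g/cm³ = 17.85 g·m⁻²·a⁻¹
carbon steel: f(T) = -0.054·(T−10) [T>10 °C] = -0.4104
  SO₂ term: 1.77·19.8^0.52·exp(0.02·84-0.4104) = 29.76
  Cl⁻ term: 0.102·18.7^0.62·exp(0.033·84+0.04·17.6) = 20.27
  sum: 29.76 + 20.27 → r_corr = 50.02 μm/a
  mass loss = 50.02 μm/a × 7.85 g/cm³ = 392.7 g·m⁻²·a⁻¹
Ordering by g·m⁻²·a⁻¹: carbon steel (393) > copper (17.8) > zinc (15.3)

["carbon steel", "copper", "zinc"]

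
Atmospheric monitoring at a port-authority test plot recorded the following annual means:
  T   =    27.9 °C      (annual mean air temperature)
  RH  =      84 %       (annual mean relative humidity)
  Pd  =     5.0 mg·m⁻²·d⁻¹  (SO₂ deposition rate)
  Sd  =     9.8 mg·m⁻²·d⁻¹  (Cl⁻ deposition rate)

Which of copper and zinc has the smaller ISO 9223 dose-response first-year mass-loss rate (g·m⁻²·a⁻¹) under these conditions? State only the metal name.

zinc

copper: temperature factor f = -0.080·(17.9) = -1.4320
  SO₂ term: 0.0053·5.0^0.26·exp(0.059·84-1.4320) = 0.2732
  Cl⁻ term: 0.01025·9.8^0.27·exp(0.036·84+0.049·27.9) = 1.532
  r_corr = 0.2732 + 1.532 = 1.806 μm/a
  mass loss = 1.806 μm/a × 8.96 g/cm³ = 16.18 g·m⁻²·a⁻¹
zinc: temperature factor f = -0.071·(17.9) = -1.2709
  SO₂ term: 0.0129·5.0^0.44·exp(0.046·84-1.2709) = 0.3502
  Sd branch = 0.0175·Sd^0.57·e^(0.008·RH+0.085·T) = 1.348 μm/a
  r_corr = 0.3502 + 1.348 = 1.699 μm/a
  mass loss = 1.699 μm/a × 7.14 g/cm³ = 12.13 g·m⁻²·a⁻¹
Ordering by g·m⁻²·a⁻¹: copper (16.2) > zinc (12.1)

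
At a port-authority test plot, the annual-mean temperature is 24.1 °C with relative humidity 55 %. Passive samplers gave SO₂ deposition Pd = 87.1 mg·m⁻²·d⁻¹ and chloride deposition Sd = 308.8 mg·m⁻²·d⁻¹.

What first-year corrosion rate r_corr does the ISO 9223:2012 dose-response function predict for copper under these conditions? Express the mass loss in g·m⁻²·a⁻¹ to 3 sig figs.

copper: f(T) = -0.080·(T−10) [T>10 °C] = -1.1280
  Pd branch = 0.0053·Pd^0.26·e^(0.059·RH+f) = 0.1406 μm/a
  Sd branch = 0.01025·Sd^0.27·e^(0.036·RH+0.049·T) = 1.137 μm/a
  r_corr = 0.1406 + 1.137 = 1.277 μm/a
Convert to mass loss: 1.277 μm/a × 8.96 g/cm³ = 11.45 g·m⁻²·a⁻¹

r_corr = 11.4 g·m⁻²·a⁻¹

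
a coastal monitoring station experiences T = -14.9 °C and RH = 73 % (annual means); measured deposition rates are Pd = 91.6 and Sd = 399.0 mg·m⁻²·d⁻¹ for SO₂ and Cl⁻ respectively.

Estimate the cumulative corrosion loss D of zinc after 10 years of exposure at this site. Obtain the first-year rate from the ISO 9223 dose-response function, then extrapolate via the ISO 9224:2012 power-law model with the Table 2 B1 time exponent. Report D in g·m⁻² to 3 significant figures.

zinc: f(T) = +0.038·(T−10) [T≤10 °C] = -0.9462
  Pd branch = 0.0129·Pd^0.44·e^(0.046·RH+f) = 1.05 μm/a
  Cl⁻ term: 0.0175·399.0^0.57·exp(0.008·73+0.085·-14.9) = 0.2686
  sum: 1.05 + 0.2686 → r_corr = 1.319 μm/a
Long-term exponent b (ISO 9224 Table 2, B1) = 0.813
  D(10) = 1.319 × 10^0.813 = 1.319 × 6.501 = 8.574 μm
  Mass loss = 8.574 μm × 7.14 g/cm³ = 61.22 g·m⁻²

D(10) = 61.2 g·m⁻²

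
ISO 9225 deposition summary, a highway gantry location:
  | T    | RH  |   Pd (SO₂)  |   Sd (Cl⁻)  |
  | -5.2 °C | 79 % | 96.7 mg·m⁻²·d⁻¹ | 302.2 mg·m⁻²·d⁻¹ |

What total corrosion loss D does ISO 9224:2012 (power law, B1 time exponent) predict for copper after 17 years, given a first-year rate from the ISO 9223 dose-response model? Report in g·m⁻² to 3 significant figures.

D(17) = 53.9 g·m⁻²

copper: f(T) = +0.126·(T−10) [T≤10 °C] = -1.9152
  Pd branch = 0.0053·Pd^0.26·e^(0.059·RH+f) = 0.271 μm/a
  Cl⁻ term: 0.01025·302.2^0.27·exp(0.036·79+0.049·-5.2) = 0.6381
  r_corr = 0.271 + 0.6381 = 0.9091 μm/a
Power-law: D(17) = r_corr · 17^0.667
  D(17) = 0.9091 × 17^0.667 = 0.9091 × 6.618 = 6.016 μm
  Mass loss = 6.016 μm × 8.96 g/cm³ = 53.9 g·m⁻²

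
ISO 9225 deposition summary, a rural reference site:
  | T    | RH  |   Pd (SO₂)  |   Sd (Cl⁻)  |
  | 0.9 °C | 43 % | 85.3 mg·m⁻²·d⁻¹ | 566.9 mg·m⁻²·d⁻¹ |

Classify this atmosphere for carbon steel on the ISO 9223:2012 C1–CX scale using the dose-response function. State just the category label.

carbon steel: f(T) = +0.150·(T−10) [T≤10 °C] = -1.3650
  SO₂ term: 1.77·85.3^0.52·exp(0.02·43-1.3650) = 10.78
  Cl⁻ term: 0.102·566.9^0.62·exp(0.033·43+0.04·0.9) = 22.27
  sum: 10.78 + 22.27 → r_corr = 33.05 μm/a
33.1 μm/a falls in (25, 50] for carbon steel → category C3

C3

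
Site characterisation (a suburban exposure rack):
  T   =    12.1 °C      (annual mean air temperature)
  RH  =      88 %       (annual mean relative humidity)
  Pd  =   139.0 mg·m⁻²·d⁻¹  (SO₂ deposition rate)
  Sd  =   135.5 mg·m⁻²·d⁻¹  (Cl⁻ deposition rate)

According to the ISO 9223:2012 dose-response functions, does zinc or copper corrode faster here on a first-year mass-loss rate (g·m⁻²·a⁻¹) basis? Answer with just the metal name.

zinc

zinc: temperature factor f = -0.071·(2.1) = -0.1491
  sulphur-dioxide contribution → 5.582 μm/a
  chloride contribution → 1.624 μm/a
  total first-year rate 7.206 μm/a
  mass loss = 7.206 μm/a × 7.14 g/cm³ = 51.45 g·m⁻²·a⁻¹
copper: f(T) = -0.080·(T−10) [T>10 °C] = -0.1680
  sulphur-dioxide contribution → 2.906 μm/a
  chloride contribution → 1.658 μm/a
  ⇒ r_corr(copper) = 4.565 μm/a
  mass loss = 4.565 μm/a × 8.96 g/cm³ = 40.9 g·m⁻²·a⁻¹
Ordering by g·m⁻²·a⁻¹: zinc (51.5) > copper (40.9)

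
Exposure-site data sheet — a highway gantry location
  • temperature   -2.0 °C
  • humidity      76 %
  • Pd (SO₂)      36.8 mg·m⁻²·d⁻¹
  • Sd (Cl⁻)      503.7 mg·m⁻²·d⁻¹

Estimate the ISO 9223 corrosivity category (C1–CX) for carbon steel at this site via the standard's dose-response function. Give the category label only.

C4

carbon steel: temperature factor f = +0.150·(-12.0) = -1.8000
  Pd branch = 1.77·Pd^0.52·e^(0.02·RH+f) = 8.722 μm/a
  Sd branch = 0.102·Sd^0.62·e^(0.033·RH+0.04·T) = 54.75 μm/a
  sum: 8.722 + 54.75 → r_corr = 63.48 μm/a
ISO 9223 Table 2 (carbon steel): 50 < 63.5 ≤ 80 μm/a ⇒ C4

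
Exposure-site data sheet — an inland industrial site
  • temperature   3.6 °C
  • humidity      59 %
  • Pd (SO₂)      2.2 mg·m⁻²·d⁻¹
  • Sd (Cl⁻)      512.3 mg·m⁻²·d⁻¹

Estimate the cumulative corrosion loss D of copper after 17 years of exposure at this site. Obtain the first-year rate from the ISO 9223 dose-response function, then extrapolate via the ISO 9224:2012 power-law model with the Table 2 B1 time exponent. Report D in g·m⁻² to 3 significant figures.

copper: f(T) = +0.126·(T−10) [T≤10 °C] = -0.8064
  sulphur-dioxide contribution → 0.09438 μm/a
  chloride contribution → 0.5512 μm/a
  ⇒ r_corr(copper) = 0.6456 μm/a
Power-law: D(17) = r_corr · 17^0.667
  D(17) = 0.6456 × 17^0.667 = 0.6456 × 6.618 = 4.273 μm
  Mass loss = 4.273 μm × 8.96 g/cm³ = 38.28 g·m⁻²

D(17) = 38.3 g·m⁻²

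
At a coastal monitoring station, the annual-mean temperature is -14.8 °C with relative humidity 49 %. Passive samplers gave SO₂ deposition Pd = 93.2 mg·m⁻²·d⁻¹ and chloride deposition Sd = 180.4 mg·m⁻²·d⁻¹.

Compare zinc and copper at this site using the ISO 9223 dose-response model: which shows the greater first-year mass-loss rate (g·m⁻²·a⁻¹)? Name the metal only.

zinc: temperature factor f = +0.038·(-24.8) = -0.9424
  SO₂ term: 0.0129·93.2^0.44·exp(0.046·49-0.9424) = 0.3522
  Sd branch = 0.0175·Sd^0.57·e^(0.008·RH+0.085·T) = 0.1422 μm/a
  r_corr = 0.3522 + 0.1422 = 0.4944 μm/a
  mass loss = 0.4944 μm/a × 7.14 g/cm³ = 3.53 g·m⁻²·a⁻¹
copper: f(T) = +0.126·(T−10) [T≤10 °C] = -3.1248
  SO₂ term: 0.0053·93.2^0.26·exp(0.059·49-3.1248) = 0.01364
  Sd branch = 0.01025·Sd^0.27·e^(0.036·RH+0.049·T) = 0.1178 μm/a
  r_corr = 0.01364 + 0.1178 = 0.1314 μm/a
  mass loss = 0.1314 μm/a × 8.96 g/cm³ = 1.177 g·m⁻²·a⁻¹
Ordering by g·m⁻²·a⁻¹: zinc (3.53) > copper (1.18)

zinc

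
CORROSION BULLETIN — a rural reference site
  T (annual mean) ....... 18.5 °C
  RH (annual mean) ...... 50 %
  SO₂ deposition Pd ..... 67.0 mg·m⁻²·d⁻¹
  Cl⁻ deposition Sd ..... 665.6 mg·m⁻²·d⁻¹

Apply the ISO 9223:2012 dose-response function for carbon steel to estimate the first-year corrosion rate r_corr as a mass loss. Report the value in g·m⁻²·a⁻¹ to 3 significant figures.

r_corr = 704 g·m⁻²·a⁻¹

carbon steel: f(T) = -0.054·(T−10) [T>10 °C] = -0.4590
  SO₂ term: 1.77·67.0^0.52·exp(0.02·50-0.4590) = 27.07
  Cl⁻ term: 0.102·665.6^0.62·exp(0.033·50+0.04·18.5) = 62.66
  sum: 27.07 + 62.66 → r_corr = 89.72 μm/a
Convert to mass loss: 89.72 μm/a × 7.85 g/cm³ = 704.3 g·m⁻²·a⁻¹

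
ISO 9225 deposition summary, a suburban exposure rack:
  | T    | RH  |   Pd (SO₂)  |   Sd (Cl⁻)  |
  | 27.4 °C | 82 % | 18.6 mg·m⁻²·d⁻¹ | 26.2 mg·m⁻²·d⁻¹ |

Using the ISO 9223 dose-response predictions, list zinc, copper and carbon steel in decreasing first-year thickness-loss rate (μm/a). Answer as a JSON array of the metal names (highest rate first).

["carbon steel", "zinc", "copper"]

zinc: T>10 °C ⇒ hinge -0.071·(27.4−10) = -1.2354
  Pd branch = 0.0129·Pd^0.44·e^(0.046·RH+f) = 0.5899 μm/a
  Cl⁻ term: 0.0175·26.2^0.57·exp(0.008·82+0.085·27.4) = 2.228
  r_corr = 0.5899 + 2.228 = 2.818 μm/a
copper: temperature factor f = -0.080·(17.4) = -1.3920
  Pd branch = 0.0053·Pd^0.26·e^(0.059·RH+f) = 0.3556 μm/a
  Sd branch = 0.01025·Sd^0.27·e^(0.036·RH+0.049·T) = 1.815 μm/a
  r_corr = 0.3556 + 1.815 = 2.17 μm/a
carbon steel: T>10 °C ⇒ hinge -0.054·(27.4−10) = -0.9396
  Pd branch = 1.77·Pd^0.52·e^(0.02·RH+f) = 16.3 μm/a
  Sd branch = 0.102·Sd^0.62·e^(0.033·RH+0.04·T) = 34.6 μm/a
  sum: 16.3 + 34.6 → r_corr = 50.91 μm/a
Ordering by μm/a: carbon steel (50.9) > zinc (2.82) > copper (2.17)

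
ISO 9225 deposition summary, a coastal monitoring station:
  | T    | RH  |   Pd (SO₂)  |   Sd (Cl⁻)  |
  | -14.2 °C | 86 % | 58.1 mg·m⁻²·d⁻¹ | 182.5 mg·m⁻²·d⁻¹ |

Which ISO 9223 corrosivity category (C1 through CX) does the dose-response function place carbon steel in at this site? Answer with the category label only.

carbon steel: T≤10 °C ⇒ hinge +0.150·(-14.2−10) = -3.6300
  Pd branch = 1.77·Pd^0.52·e^(0.02·RH+f) = 2.167 μm/a
  Cl⁻ term: 0.102·182.5^0.62·exp(0.033·86+0.04·-14.2) = 24.91
  sum: 2.167 + 24.91 → r_corr = 27.08 μm/a
Category bounds: 25…50 μm/a bracket r_corr ⇒ C3

C3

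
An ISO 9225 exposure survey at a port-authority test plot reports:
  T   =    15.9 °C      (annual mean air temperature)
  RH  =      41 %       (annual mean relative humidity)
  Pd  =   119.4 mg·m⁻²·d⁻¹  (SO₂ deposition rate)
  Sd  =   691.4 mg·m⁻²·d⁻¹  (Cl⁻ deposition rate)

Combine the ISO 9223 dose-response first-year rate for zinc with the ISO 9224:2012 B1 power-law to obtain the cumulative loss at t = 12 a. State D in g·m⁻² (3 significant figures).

zinc: T>10 °C ⇒ hinge -0.071·(15.9−10) = -0.4189
  Pd branch = 0.0129·Pd^0.44·e^(0.046·RH+f) = 0.4588 μm/a
  Cl⁻ term: 0.0175·691.4^0.57·exp(0.008·41+0.085·15.9) = 3.9
  sum: 0.4588 + 3.9 → r_corr = 4.359 μm/a
Power-law: D(12) = r_corr · 12^0.813
  D(12) = 4.359 × 12^0.813 = 4.359 × 7.54 = 32.87 μm
  Mass loss = 32.87 μm × 7.14 g/cm³ = 234.7 g·m⁻²

D(12) = 235 g·m⁻²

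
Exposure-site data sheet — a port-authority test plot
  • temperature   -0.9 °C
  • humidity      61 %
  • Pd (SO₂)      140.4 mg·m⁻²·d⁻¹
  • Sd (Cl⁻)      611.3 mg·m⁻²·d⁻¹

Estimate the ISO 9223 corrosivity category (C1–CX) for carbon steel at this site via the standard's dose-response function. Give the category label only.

carbon steel: T≤10 °C ⇒ hinge +0.150·(-0.9−10) = -1.6350
  sulphur-dioxide contribution → 15.29 μm/a
  chloride contribution → 39.33 μm/a
  total first-year rate 54.61 μm/a
54.6 μm/a falls in (50, 80] for carbon steel → category C4

C4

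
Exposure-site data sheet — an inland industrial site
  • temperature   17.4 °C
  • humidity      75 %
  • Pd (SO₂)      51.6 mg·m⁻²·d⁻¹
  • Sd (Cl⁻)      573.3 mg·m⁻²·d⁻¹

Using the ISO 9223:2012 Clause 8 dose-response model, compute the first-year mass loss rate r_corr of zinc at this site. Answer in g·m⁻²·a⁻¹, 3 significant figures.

r_corr = 47.0 g·m⁻²·a⁻¹

zinc: T>10 °C ⇒ hinge -0.071·(17.4−10) = -0.5254
  SO₂ term: 0.0129·51.6^0.44·exp(0.046·75-0.5254) = 1.362
  Cl⁻ term: 0.0175·573.3^0.57·exp(0.008·75+0.085·17.4) = 5.227
  r_corr = 1.362 + 5.227 = 6.589 μm/a
Convert to mass loss: 6.589 μm/a × 7.14 g/cm³ = 47.04 g·m⁻²·a⁻¹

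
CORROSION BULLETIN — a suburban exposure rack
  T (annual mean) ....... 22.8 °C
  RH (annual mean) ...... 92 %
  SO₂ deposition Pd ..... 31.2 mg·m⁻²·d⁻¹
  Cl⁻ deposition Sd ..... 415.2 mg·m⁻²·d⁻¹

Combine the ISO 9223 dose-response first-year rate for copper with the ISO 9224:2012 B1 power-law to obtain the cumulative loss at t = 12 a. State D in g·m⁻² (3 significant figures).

copper: temperature factor f = -0.080·(12.8) = -1.0240
  SO₂ term: 0.0053·31.2^0.26·exp(0.059·92-1.0240) = 1.06
  Cl⁻ term: 0.01025·415.2^0.27·exp(0.036·92+0.049·22.8) = 4.378
  r_corr = 1.06 + 4.378 = 5.438 μm/a
Long-term exponent b (ISO 9224 Table 2, B1) = 0.667
  D(12) = 5.438 × 12^0.667 = 5.438 × 5.246 = 28.53 μm
  Mass loss = 28.53 μm × 8.96 g/cm³ = 255.6 g·m⁻²

D(12) = 256 g·m⁻²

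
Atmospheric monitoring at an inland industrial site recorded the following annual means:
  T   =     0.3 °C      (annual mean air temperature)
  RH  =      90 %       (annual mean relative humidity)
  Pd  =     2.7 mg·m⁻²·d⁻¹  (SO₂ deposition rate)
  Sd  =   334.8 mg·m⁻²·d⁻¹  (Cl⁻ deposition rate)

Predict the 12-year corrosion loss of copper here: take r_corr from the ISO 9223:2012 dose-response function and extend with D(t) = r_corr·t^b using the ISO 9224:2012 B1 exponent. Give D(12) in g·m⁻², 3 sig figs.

copper: f(T) = +0.126·(T−10) [T≤10 °C] = -1.2222
  sulphur-dioxide contribution → 0.409 μm/a
  chloride contribution → 1.276 μm/a
  ⇒ r_corr(copper) = 1.685 μm/a
Power-law: D(12) = r_corr · 12^0.667
  D(12) = 1.685 × 12^0.667 = 1.685 × 5.246 = 8.84 μm
  Mass loss = 8.84 μm × 8.96 g/cm³ = 79.21 g·m⁻²

D(12) = 79.2 g·m⁻²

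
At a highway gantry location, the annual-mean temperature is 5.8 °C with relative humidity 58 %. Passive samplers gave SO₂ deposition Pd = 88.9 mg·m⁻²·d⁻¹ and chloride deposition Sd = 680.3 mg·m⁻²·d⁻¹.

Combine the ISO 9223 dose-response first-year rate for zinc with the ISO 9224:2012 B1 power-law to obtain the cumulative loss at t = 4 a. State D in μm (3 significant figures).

D(4) = 9.31 μm

zinc: f(T) = +0.038·(T−10) [T≤10 °C] = -0.1596
  Pd branch = 0.0129·Pd^0.44·e^(0.046·RH+f) = 1.142 μm/a
  Cl⁻ term: 0.0175·680.3^0.57·exp(0.008·58+0.085·5.8) = 1.876
  r_corr = 1.142 + 1.876 = 3.018 μm/a
Long-term exponent b (ISO 9224 Table 2, B1) = 0.813
  D(4) = 3.018 × 4^0.813 = 3.018 × 3.087 = 9.315 μm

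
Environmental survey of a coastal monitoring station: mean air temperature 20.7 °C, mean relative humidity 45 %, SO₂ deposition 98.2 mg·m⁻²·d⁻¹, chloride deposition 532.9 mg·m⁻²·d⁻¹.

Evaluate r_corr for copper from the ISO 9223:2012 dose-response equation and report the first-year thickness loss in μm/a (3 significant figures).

copper: T>10 °C ⇒ hinge -0.080·(20.7−10) = -0.8560
  Pd branch = 0.0053·Pd^0.26·e^(0.059·RH+f) = 0.1056 μm/a
  Sd branch = 0.01025·Sd^0.27·e^(0.036·RH+0.049·T) = 0.778 μm/a
  sum: 0.1056 + 0.778 → r_corr = 0.8836 μm/a

r_corr = 0.884 μm/a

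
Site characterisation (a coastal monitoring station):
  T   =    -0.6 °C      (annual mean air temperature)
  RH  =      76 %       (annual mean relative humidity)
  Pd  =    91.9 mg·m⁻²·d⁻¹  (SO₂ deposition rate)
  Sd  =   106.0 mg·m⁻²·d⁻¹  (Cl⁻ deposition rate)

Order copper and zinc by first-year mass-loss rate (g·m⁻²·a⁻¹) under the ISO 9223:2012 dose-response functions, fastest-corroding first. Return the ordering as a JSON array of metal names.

["zinc", "copper"]

copper: T≤10 °C ⇒ hinge +0.126·(-0.6−10) = -1.3356
  SO₂ term: 0.0053·91.9^0.26·exp(0.059·76-1.3356) = 0.4
  Cl⁻ term: 0.01025·106.0^0.27·exp(0.036·76+0.049·-0.6) = 0.5408
  r_corr = 0.4 + 0.5408 = 0.9408 μm/a
  mass loss = 0.9408 μm/a × 8.96 g/cm³ = 8.429 g·m⁻²·a⁻¹
zinc: temperature factor f = +0.038·(-10.6) = -0.4028
  SO₂ term: 0.0129·91.9^0.44·exp(0.046·76-0.4028) = 2.079
  Sd branch = 0.0175·Sd^0.57·e^(0.008·RH+0.085·T) = 0.4359 μm/a
  sum: 2.079 + 0.4359 → r_corr = 2.515 μm/a
  mass loss = 2.515 μm/a × 7.14 g/cm³ = 17.95 g·m⁻²·a⁻¹
Ordering by g·m⁻²·a⁻¹: zinc (18) > copper (8.43)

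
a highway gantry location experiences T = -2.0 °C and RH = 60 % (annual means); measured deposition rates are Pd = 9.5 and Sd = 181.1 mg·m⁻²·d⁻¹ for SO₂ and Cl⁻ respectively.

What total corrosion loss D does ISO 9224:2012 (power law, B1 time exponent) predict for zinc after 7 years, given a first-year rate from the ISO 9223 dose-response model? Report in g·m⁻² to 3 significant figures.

zinc: temperature factor f = +0.038·(-12.0) = -0.4560
  SO₂ term: 0.0129·9.5^0.44·exp(0.046·60-0.4560) = 0.3479
  Cl⁻ term: 0.0175·181.1^0.57·exp(0.008·60+0.085·-2.0) = 0.462
  sum: 0.3479 + 0.462 → r_corr = 0.8099 μm/a
ISO 9224: D(t) = r_corr · t^b with b = 0.813 (zinc, B1)
  D(7) = 0.8099 × 7^0.813 = 0.8099 × 4.865 = 3.94 μm
  Mass loss = 3.94 μm × 7.14 g/cm³ = 28.13 g·m⁻²

D(7) = 28.1 g·m⁻²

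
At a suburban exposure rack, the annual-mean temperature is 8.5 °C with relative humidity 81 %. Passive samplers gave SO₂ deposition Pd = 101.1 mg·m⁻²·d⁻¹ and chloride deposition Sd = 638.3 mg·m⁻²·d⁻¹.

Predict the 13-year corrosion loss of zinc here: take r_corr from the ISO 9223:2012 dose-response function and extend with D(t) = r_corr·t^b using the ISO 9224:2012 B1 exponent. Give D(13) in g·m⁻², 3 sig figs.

D(13) = 379 g·m⁻²

zinc: T≤10 °C ⇒ hinge +0.038·(8.5−10) = -0.0570
  SO₂ term: 0.0129·101.1^0.44·exp(0.046·81-0.0570) = 3.856
  Cl⁻ term: 0.0175·638.3^0.57·exp(0.008·81+0.085·8.5) = 2.736
  sum: 3.856 + 2.736 → r_corr = 6.592 μm/a
ISO 9224: D(t) = r_corr · t^b with b = 0.813 (zinc, B1)
  D(13) = 6.592 × 13^0.813 = 6.592 × 8.047 = 53.04 μm
  Mass loss = 53.04 μm × 7.14 g/cm³ = 378.7 g·m⁻²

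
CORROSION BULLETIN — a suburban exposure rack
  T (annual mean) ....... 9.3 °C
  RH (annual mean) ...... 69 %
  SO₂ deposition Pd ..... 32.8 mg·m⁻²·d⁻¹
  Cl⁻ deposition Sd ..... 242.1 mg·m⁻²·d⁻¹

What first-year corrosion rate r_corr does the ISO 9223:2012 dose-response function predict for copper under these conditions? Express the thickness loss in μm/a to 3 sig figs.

copper: f(T) = +0.126·(T−10) [T≤10 °C] = -0.0882
  Pd branch = 0.0053·Pd^0.26·e^(0.059·RH+f) = 0.7049 μm/a
  Cl⁻ term: 0.01025·242.1^0.27·exp(0.036·69+0.049·9.3) = 0.8533
  sum: 0.7049 + 0.8533 → r_corr = 1.558 μm/a

r_corr = 1.56 μm/a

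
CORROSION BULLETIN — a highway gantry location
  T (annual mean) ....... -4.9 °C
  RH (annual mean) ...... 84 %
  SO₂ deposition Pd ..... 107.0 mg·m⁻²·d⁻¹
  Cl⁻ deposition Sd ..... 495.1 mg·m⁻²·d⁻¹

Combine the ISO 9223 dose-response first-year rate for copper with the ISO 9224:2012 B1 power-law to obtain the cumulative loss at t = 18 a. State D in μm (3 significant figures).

D(18) = 8.76 μm

copper: T≤10 °C ⇒ hinge +0.126·(-4.9−10) = -1.8774
  Pd branch = 0.0053·Pd^0.26·e^(0.059·RH+f) = 0.3881 μm/a
  Sd branch = 0.01025·Sd^0.27·e^(0.036·RH+0.049·T) = 0.8858 μm/a
  sum: 0.3881 + 0.8858 → r_corr = 1.274 μm/a
Power-law: D(18) = r_corr · 18^0.667
  D(18) = 1.274 × 18^0.667 = 1.274 × 6.875 = 8.758 μm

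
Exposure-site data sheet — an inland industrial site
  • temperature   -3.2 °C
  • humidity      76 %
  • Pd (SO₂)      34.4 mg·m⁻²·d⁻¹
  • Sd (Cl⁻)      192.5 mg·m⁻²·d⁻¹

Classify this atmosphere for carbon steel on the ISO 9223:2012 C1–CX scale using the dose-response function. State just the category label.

C3

carbon steel: temperature factor f = +0.150·(-13.2) = -1.9800
  sulphur-dioxide contribution → 7.034 μm/a
  chloride contribution → 28.75 μm/a
  total first-year rate 35.78 μm/a
ISO 9223 Table 2 (carbon steel): 25 < 35.8 ≤ 50 μm/a ⇒ C3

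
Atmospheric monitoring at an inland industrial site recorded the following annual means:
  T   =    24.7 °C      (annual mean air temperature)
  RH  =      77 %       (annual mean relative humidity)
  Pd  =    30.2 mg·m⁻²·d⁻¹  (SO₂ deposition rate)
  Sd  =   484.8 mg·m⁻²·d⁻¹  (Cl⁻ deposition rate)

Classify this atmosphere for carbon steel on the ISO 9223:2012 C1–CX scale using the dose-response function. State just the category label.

C5

carbon steel: temperature factor f = -0.054·(14.7) = -0.7938
  SO₂ term: 1.77·30.2^0.52·exp(0.02·77-0.7938) = 21.96
  Cl⁻ term: 0.102·484.8^0.62·exp(0.033·77+0.04·24.7) = 160.8
  sum: 21.96 + 160.8 → r_corr = 182.8 μm/a
Category bounds: 80…200 μm/a bracket r_corr ⇒ C5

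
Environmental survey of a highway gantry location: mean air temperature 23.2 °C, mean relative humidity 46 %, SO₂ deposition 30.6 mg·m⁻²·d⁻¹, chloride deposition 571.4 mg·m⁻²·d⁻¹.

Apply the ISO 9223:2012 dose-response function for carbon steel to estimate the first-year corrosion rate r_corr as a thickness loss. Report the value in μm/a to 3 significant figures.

carbon steel: temperature factor f = -0.054·(13.2) = -0.7128
  Pd branch = 1.77·Pd^0.52·e^(0.02·RH+f) = 12.9 μm/a
  Sd branch = 0.102·Sd^0.62·e^(0.033·RH+0.04·T) = 60.28 μm/a
  sum: 12.9 + 60.28 → r_corr = 73.18 μm/a

r_corr = 73.2 μm/a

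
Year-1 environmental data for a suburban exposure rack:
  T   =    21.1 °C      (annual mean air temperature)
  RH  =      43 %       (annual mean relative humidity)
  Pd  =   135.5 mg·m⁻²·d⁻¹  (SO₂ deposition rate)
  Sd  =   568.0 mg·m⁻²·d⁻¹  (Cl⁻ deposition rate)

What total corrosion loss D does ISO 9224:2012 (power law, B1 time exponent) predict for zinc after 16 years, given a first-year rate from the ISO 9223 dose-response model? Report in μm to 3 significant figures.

D(16) = 56.0 μm

zinc: f(T) = -0.071·(T−10) [T>10 °C] = -0.7881
  Pd branch = 0.0129·Pd^0.44·e^(0.046·RH+f) = 0.3676 μm/a
  Sd branch = 0.0175·Sd^0.57·e^(0.008·RH+0.085·T) = 5.512 μm/a
  r_corr = 0.3676 + 5.512 = 5.88 μm/a
ISO 9224: D(t) = r_corr · t^b with b = 0.813 (zinc, B1)
  D(16) = 5.88 × 16^0.813 = 5.88 × 9.527 = 56.02 μm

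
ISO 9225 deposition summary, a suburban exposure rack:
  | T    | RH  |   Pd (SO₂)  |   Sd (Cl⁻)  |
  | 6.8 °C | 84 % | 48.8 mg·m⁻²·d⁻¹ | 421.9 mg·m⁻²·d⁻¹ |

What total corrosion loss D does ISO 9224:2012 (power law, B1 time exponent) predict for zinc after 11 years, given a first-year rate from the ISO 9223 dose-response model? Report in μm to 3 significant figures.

D(11) = 34.6 μm

zinc: temperature factor f = +0.038·(-3.2) = -0.1216
  sulphur-dioxide contribution → 3.012 μm/a
  chloride contribution → 1.915 μm/a
  total first-year rate 4.927 μm/a
Power-law: D(11) = r_corr · 11^0.813
  D(11) = 4.927 × 11^0.813 = 4.927 × 7.025 = 34.61 μm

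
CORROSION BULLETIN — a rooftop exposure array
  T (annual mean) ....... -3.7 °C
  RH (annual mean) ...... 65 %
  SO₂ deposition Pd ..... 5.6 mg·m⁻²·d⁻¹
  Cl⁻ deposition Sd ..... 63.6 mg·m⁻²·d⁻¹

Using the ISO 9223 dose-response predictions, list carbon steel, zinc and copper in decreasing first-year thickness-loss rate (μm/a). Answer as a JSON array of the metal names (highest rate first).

["carbon steel", "zinc", "copper"]

carbon steel: T≤10 °C ⇒ hinge +0.150·(-3.7−10) = -2.0550
  SO₂ term: 1.77·5.6^0.52·exp(0.02·65-2.0550) = 2.038
  Cl⁻ term: 0.102·63.6^0.62·exp(0.033·65+0.04·-3.7) = 9.863
  r_corr = 2.038 + 9.863 = 11.9 μm/a
zinc: f(T) = +0.038·(T−10) [T≤10 °C] = -0.5206
  SO₂ term: 0.0129·5.6^0.44·exp(0.046·65-0.5206) = 0.3253
  Sd branch = 0.0175·Sd^0.57·e^(0.008·RH+0.085·T) = 0.2292 μm/a
  r_corr = 0.3253 + 0.2292 = 0.5545 μm/a
copper: f(T) = +0.126·(T−10) [T≤10 °C] = -1.7262
  SO₂ term: 0.0053·5.6^0.26·exp(0.059·65-1.7262) = 0.06834
  Sd branch = 0.01025·Sd^0.27·e^(0.036·RH+0.049·T) = 0.2724 μm/a
  sum: 0.06834 + 0.2724 → r_corr = 0.3407 μm/a
Ordering by μm/a: carbon steel (11.9) > zinc (0.554) > copper (0.341)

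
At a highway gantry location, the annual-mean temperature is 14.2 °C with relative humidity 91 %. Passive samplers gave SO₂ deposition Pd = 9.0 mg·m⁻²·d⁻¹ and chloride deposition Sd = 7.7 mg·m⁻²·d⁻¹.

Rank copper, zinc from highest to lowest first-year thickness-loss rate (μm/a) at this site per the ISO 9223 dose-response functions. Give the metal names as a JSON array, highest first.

copper: f(T) = -0.080·(T−10) [T>10 °C] = -0.3360
  Pd branch = 0.0053·Pd^0.26·e^(0.059·RH+f) = 1.439 μm/a
  Cl⁻ term: 0.01025·7.7^0.27·exp(0.036·91+0.049·14.2) = 0.9441
  r_corr = 1.439 + 0.9441 = 2.383 μm/a
zinc: T>10 °C ⇒ hinge -0.071·(14.2−10) = -0.2982
  Pd branch = 0.0129·Pd^0.44·e^(0.046·RH+f) = 1.655 μm/a
  Cl⁻ term: 0.0175·7.7^0.57·exp(0.008·91+0.085·14.2) = 0.3879
  r_corr = 1.655 + 0.3879 = 2.043 μm/a
Ordering by μm/a: copper (2.38) > zinc (2.04)

["copper", "zinc"]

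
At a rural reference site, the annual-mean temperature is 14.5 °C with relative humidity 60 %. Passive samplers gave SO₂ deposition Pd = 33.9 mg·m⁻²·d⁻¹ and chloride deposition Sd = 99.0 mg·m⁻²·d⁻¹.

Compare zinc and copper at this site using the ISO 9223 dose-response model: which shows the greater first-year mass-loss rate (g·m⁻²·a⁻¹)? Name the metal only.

zinc

zinc: temperature factor f = -0.071·(4.5) = -0.3195
  Pd branch = 0.0129·Pd^0.44·e^(0.046·RH+f) = 0.6979 μm/a
  Sd branch = 0.0175·Sd^0.57·e^(0.008·RH+0.085·T) = 1.331 μm/a
  r_corr = 0.6979 + 1.331 = 2.029 μm/a
  mass loss = 2.029 μm/a × 7.14 g/cm³ = 14.49 g·m⁻²·a⁻¹
copper: T>10 °C ⇒ hinge -0.080·(14.5−10) = -0.3600
  Pd branch = 0.0053·Pd^0.26·e^(0.059·RH+f) = 0.3186 μm/a
  Cl⁻ term: 0.01025·99.0^0.27·exp(0.036·60+0.049·14.5) = 0.6254
  sum: 0.3186 + 0.6254 → r_corr = 0.944 μm/a
  mass loss = 0.944 μm/a × 8.96 g/cm³ = 8.458 g·m⁻²·a⁻¹
Ordering by g·m⁻²·a⁻¹: zinc (14.5) > copper (8.46)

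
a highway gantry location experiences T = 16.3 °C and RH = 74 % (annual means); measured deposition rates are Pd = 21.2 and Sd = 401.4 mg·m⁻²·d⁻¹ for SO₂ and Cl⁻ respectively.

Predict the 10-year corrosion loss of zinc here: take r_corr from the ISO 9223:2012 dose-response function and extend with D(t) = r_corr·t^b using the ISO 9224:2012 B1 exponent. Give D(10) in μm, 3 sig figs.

D(10) = 31.2 μm

zinc: f(T) = -0.071·(T−10) [T>10 °C] = -0.4473
  Pd branch = 0.0129·Pd^0.44·e^(0.046·RH+f) = 0.9512 μm/a
  Sd branch = 0.0175·Sd^0.57·e^(0.008·RH+0.085·T) = 3.854 μm/a
  sum: 0.9512 + 3.854 → r_corr = 4.805 μm/a
Power-law: D(10) = r_corr · 10^0.813
  D(10) = 4.805 × 10^0.813 = 4.805 × 6.501 = 31.24 μm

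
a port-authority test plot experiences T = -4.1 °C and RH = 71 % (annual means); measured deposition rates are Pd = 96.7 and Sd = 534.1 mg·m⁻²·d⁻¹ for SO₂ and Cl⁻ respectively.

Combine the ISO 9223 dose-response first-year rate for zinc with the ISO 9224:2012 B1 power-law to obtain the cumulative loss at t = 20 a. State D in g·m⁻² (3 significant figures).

D(20) = 184 g·m⁻²

zinc: temperature factor f = +0.038·(-14.1) = -0.5358
  SO₂ term: 0.0129·96.7^0.44·exp(0.046·71-0.5358) = 1.479
  Cl⁻ term: 0.0175·534.1^0.57·exp(0.008·71+0.085·-4.1) = 0.7818
  sum: 1.479 + 0.7818 → r_corr = 2.261 μm/a
Long-term exponent b (ISO 9224 Table 2, B1) = 0.813
  D(20) = 2.261 × 20^0.813 = 2.261 × 11.42 = 25.82 μm
  Mass loss = 25.82 μm × 7.14 g/cm³ = 184.4 g·m⁻²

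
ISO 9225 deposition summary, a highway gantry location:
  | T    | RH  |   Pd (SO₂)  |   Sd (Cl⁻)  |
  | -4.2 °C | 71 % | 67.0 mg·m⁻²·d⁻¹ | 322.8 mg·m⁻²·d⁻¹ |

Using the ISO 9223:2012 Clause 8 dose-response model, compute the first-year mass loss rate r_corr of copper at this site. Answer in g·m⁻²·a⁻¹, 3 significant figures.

copper: temperature factor f = +0.126·(-14.2) = -1.7892
  sulphur-dioxide contribution → 0.1743 μm/a
  chloride contribution → 0.5115 μm/a
  ⇒ r_corr(copper) = 0.6858 μm/a
Convert to mass loss: 0.6858 μm/a × 8.96 g/cm³ = 6.144 g·m⁻²·a⁻¹

r_corr = 6.14 g·m⁻²·a⁻¹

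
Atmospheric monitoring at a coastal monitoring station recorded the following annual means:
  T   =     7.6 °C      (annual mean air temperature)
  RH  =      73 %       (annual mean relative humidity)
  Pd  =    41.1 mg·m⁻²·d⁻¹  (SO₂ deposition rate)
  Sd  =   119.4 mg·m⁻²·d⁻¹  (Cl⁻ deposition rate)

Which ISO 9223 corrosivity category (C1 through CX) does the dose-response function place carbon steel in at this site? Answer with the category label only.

C4

carbon steel: f(T) = +0.150·(T−10) [T≤10 °C] = -0.3600
  SO₂ term: 1.77·41.1^0.52·exp(0.02·73-0.3600) = 36.72
  Cl⁻ term: 0.102·119.4^0.62·exp(0.033·73+0.04·7.6) = 29.83
  r_corr = 36.72 + 29.83 = 66.54 μm/a
66.5 μm/a falls in (50, 80] for carbon steel → category C4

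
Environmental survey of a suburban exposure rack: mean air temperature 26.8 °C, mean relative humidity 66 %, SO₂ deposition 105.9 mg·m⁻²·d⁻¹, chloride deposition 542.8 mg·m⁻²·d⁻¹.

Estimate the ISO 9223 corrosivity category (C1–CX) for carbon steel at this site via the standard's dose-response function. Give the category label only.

C5

carbon steel: f(T) = -0.054·(T−10) [T>10 °C] = -0.9072
  Pd branch = 1.77·Pd^0.52·e^(0.02·RH+f) = 30.21 μm/a
  Sd branch = 0.102·Sd^0.62·e^(0.033·RH+0.04·T) = 130.5 μm/a
  r_corr = 30.21 + 130.5 = 160.7 μm/a
161 μm/a falls in (80, 200] for carbon steel → category C5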